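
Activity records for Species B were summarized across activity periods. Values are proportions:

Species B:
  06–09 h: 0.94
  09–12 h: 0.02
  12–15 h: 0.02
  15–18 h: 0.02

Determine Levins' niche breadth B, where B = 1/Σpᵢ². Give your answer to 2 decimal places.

1.13

Σpᵢ² = 0.94² + 0.02² + 0.02² + 0.02² = 0.8836 + 0.0004 + 0.0004 + 0.0004 = 0.8848
B = 1 / 0.8848 = 1.1302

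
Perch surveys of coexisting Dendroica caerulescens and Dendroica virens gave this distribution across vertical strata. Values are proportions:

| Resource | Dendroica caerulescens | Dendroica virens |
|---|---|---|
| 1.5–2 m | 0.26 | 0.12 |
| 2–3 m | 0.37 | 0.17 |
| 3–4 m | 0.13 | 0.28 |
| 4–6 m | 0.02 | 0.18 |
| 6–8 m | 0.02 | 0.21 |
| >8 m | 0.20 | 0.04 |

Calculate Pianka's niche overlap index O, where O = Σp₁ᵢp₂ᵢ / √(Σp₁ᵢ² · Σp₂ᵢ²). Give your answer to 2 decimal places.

0.64

Σ p₁ᵢp₂ᵢ = 0.0312 + 0.0629 + 0.0364 + 0.0036 + 0.0042 + 0.0080 = 0.1463
Σp_1ᵢ² = 0.26² + 0.37² + 0.13² + 0.02² + 0.02² + 0.20² = 0.0676 + 0.1369 + 0.0169 + 0.0004 + 0.0004 + 0.0400 = 0.2622
Σp_2ᵢ² = 0.12² + 0.17² + 0.28² + 0.18² + 0.21² + 0.04² = 0.0144 + 0.0289 + 0.0784 + 0.0324 + 0.0441 + 0.0016 = 0.1998
O = 0.1463 / √(0.2622 × 0.1998) = 0.1463 / 0.22888 = 0.6392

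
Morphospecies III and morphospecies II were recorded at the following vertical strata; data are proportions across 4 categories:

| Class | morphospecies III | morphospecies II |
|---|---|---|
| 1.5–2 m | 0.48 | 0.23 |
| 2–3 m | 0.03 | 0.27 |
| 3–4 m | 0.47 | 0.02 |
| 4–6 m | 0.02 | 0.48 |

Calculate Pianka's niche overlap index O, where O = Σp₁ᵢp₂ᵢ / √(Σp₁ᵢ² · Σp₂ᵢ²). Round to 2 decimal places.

Σ p₁ᵢp₂ᵢ = 0.1104 + 0.0081 + 0.0094 + 0.0096 = 0.1375
Σp_1ᵢ² = 0.48² + 0.03² + 0.47² + 0.02² = 0.2304 + 0.0009 + 0.2209 + 0.0004 = 0.4526
Σp_2ᵢ² = 0.23² + 0.27² + 0.02² + 0.48² = 0.0529 + 0.0729 + 0.0004 + 0.2304 = 0.3566
O = 0.1375 / √(0.4526 × 0.3566) = 0.1375 / 0.40174 = 0.3423

0.34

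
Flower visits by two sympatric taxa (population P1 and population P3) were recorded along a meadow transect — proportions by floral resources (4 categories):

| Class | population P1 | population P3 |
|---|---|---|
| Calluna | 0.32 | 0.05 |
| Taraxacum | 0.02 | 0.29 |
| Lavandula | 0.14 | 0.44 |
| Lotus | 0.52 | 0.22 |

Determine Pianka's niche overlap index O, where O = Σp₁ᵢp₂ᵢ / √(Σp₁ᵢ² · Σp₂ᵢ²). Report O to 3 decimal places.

Σ p₁ᵢp₂ᵢ = 0.0160 + 0.0058 + 0.0616 + 0.1144 = 0.1978
Σp_1ᵢ² = 0.32² + 0.02² + 0.14² + 0.52² = 0.1024 + 0.0004 + 0.0196 + 0.2704 = 0.3928
Σp_2ᵢ² = 0.05² + 0.29² + 0.44² + 0.22² = 0.0025 + 0.0841 + 0.1936 + 0.0484 = 0.3286
O = 0.1978 / √(0.3928 × 0.3286) = 0.1978 / 0.359269 = 0.55056

0.551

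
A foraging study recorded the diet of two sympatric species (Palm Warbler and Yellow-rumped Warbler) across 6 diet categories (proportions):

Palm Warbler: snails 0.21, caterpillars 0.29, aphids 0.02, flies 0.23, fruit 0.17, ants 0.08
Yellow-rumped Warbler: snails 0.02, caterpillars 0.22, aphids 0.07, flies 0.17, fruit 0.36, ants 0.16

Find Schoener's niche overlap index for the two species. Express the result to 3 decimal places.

Σ|p₁ᵢ − p₂ᵢ| = 0.19 + 0.07 + 0.05 + 0.06 + 0.19 + 0.08 = 0.64
D = 1 − ½ × 0.64 = 1 − 0.320 = 0.68000

0.680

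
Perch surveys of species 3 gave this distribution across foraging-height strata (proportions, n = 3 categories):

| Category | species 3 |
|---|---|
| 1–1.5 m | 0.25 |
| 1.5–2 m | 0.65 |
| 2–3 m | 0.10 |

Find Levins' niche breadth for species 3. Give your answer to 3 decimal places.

Σpᵢ² = 0.25² + 0.65² + 0.10² = 0.0625 + 0.4225 + 0.0100 = 0.4950
B = 1 / 0.4950 = 2.02020

2.020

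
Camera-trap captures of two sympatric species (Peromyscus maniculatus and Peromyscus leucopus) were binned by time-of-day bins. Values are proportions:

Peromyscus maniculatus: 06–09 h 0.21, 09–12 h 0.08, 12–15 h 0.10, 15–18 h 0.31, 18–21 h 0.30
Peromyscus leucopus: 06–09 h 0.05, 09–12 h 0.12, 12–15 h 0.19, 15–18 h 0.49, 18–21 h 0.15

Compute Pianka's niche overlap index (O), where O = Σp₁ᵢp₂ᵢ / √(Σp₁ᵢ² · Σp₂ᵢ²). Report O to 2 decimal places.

0.85

Σ p₁ᵢp₂ᵢ = 0.0105 + 0.0096 + 0.0190 + 0.1519 + 0.0450 = 0.2360
Σp_1ᵢ² = 0.21² + 0.08² + 0.10² + 0.31² + 0.30² = 0.0441 + 0.0064 + 0.0100 + 0.0961 + 0.0900 = 0.2466
Σp_2ᵢ² = 0.05² + 0.12² + 0.19² + 0.49² + 0.15² = 0.0025 + 0.0144 + 0.0361 + 0.2401 + 0.0225 = 0.3156
O = 0.2360 / √(0.2466 × 0.3156) = 0.2360 / 0.27897 = 0.8460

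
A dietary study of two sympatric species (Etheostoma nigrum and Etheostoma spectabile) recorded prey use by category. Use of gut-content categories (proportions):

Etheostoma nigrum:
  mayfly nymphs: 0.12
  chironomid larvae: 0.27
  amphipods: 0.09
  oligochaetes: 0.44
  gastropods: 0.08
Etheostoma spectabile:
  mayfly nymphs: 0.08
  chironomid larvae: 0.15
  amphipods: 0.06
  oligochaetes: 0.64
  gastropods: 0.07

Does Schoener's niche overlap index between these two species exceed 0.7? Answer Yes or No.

Yes

Σ|p₁ᵢ − p₂ᵢ| = 0.04 + 0.12 + 0.03 + 0.20 + 0.01 = 0.40
D = 1 − ½ × 0.40 = 1 − 0.200 = 0.8000
D = 0.8000 > 0.7 → Yes.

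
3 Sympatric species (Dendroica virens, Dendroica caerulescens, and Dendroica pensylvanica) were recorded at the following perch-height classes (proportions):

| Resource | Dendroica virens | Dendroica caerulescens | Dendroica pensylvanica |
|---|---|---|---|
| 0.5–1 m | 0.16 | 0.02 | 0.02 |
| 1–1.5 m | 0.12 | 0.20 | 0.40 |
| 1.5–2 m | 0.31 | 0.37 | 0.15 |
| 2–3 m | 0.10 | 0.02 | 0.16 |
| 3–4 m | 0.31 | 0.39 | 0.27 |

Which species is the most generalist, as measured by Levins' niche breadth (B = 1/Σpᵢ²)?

Σp_vireᵢ² = 0.16² + 0.12² + 0.31² + 0.10² + 0.31² = 0.0256 + 0.0144 + 0.0961 + 0.0100 + 0.0961 = 0.2422
B_vire = 1 / 0.2422 = 4.1288
Σp_caerᵢ² = 0.02² + 0.20² + 0.37² + 0.02² + 0.39² = 0.0004 + 0.0400 + 0.1369 + 0.0004 + 0.1521 = 0.3298
B_caer = 1 / 0.3298 = 3.0321
Σp_pensᵢ² = 0.02² + 0.40² + 0.15² + 0.16² + 0.27² = 0.0004 + 0.1600 + 0.0225 + 0.0256 + 0.0729 = 0.2814
B_pens = 1 / 0.2814 = 3.5537
Highest B → broadest niche (most generalist): Dendroica virens (B = 4.13).

Dendroica virens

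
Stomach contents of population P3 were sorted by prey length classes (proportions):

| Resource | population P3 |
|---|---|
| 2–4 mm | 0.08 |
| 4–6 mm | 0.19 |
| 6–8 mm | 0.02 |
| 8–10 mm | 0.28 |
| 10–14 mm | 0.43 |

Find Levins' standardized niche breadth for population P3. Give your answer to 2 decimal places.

0.57

Σpᵢ² = 0.08² + 0.19² + 0.02² + 0.28² + 0.43² = 0.0064 + 0.0361 + 0.0004 + 0.0784 + 0.1849 = 0.3062
B = 1 / 0.3062 = 3.2658
Bₛ = (B − 1)/(n − 1) = (3.2658 − 1)/(5 − 1) = 2.2658/4 = 0.5665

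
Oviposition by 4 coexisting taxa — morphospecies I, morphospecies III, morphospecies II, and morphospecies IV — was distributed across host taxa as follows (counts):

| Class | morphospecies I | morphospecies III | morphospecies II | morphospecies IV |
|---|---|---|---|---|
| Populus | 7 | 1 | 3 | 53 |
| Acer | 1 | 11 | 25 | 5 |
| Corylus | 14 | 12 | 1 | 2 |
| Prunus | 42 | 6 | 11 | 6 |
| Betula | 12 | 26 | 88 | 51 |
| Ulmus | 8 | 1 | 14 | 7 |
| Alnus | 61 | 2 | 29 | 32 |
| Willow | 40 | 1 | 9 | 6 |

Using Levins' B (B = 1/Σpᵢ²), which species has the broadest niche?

Proportions for morphospecies I (n=185): 7/185=0.0378, 1/185=0.0054, 14/185=0.0757, 42/185=0.2270, 12/185=0.0649, 8/185=0.0432, 61/185=0.3297, 40/185=0.2162
Proportions for morphospecies III (n=60): 1/60=0.0167, 11/60=0.1833, 12/60=0.2000, 6/60=0.1000, 26/60=0.4333, 1/60=0.0167, 2/60=0.0333, 1/60=0.0167
Proportions for morphospecies II (n=180): 3/180=0.0167, 25/180=0.1389, 1/180=0.0056, 11/180=0.0611, 88/180=0.4889, 14/180=0.0778, 29/180=0.1611, 9/180=0.0500
Proportions for morphospecies IV (n=162): 53/162=0.3272, 5/162=0.0309, 2/162=0.0123, 6/162=0.0370, 51/162=0.3148, 7/162=0.0432, 32/162=0.1975, 6/162=0.0370
Σp_Iᵢ² = 0.0378² + 0.0054² + 0.0757² + 0.2270² + 0.0649² + 0.0432² + 0.3297² + 0.2162² = 0.001429 + 0.000029 + 0.005730 + 0.051529 + 0.004212 + 0.001866 + 0.108702 + 0.046742 = 0.220239
B_I = 1 / 0.220239 = 4.5405
Σp_IIIᵢ² = 0.0167² + 0.1833² + 0.2000² + 0.1000² + 0.4333² + 0.0167² + 0.0333² + 0.0167² = 0.000279 + 0.033599 + 0.040000 + 0.010000 + 0.187749 + 0.000279 + 0.001109 + 0.000279 = 0.273294
B_III = 1 / 0.273294 = 3.6591
Σp_IIᵢ² = 0.0167² + 0.1389² + 0.0056² + 0.0611² + 0.4889² + 0.0778² + 0.1611² + 0.0500² = 0.000279 + 0.019293 + 0.000031 + 0.003733 + 0.239023 + 0.006053 + 0.025953 + 0.002500 = 0.296865
B_II = 1 / 0.296865 = 3.3685
Σp_IVᵢ² = 0.3272² + 0.0309² + 0.0123² + 0.0370² + 0.3148² + 0.0432² + 0.1975² + 0.0370² = 0.107060 + 0.000955 + 0.000151 + 0.001369 + 0.099099 + 0.001866 + 0.039006 + 0.001369 = 0.250875
B_IV = 1 / 0.250875 = 3.9860
Highest B → broadest niche (most generalist): morphospecies I (B = 4.54).

morphospecies I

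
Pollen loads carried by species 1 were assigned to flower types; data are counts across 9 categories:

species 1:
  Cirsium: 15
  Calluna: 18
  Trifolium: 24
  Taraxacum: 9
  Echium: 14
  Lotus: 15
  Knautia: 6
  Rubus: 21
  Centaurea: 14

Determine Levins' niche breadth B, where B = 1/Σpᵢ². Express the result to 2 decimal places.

8.04

Proportions for species 1 (n=136): 15/136=0.1103, 18/136=0.1324, 24/136=0.1765, 9/136=0.0662, 14/136=0.1029, 15/136=0.1103, 6/136=0.0441, 21/136=0.1544, 14/136=0.1029
Σpᵢ² = 0.1103² + 0.1324² + 0.1765² + 0.0662² + 0.1029² + 0.1103² + 0.0441² + 0.1544² + 0.1029² = 0.012166 + 0.017530 + 0.031152 + 0.004382 + 0.010588 + 0.012166 + 0.001945 + 0.023839 + 0.010588 = 0.124356
B = 1 / 0.124356 = 8.0414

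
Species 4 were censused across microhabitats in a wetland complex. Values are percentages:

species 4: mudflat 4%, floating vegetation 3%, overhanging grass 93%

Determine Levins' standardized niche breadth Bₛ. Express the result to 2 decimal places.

Convert percentages to proportions (divide by 100).
Σpᵢ² = 0.04² + 0.03² + 0.93² = 0.0016 + 0.0009 + 0.8649 = 0.8674
B = 1 / 0.8674 = 1.1529
Bₛ = (B − 1)/(n − 1) = (1.1529 − 1)/(3 − 1) = 0.1529/2 = 0.0765

0.08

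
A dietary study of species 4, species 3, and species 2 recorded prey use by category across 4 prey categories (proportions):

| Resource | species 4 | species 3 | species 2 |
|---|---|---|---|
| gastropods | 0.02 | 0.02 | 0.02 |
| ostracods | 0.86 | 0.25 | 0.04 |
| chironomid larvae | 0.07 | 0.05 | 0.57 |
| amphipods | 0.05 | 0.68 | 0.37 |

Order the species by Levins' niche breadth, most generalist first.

species 2 > species 3 > species 4

Σp_4ᵢ² = 0.02² + 0.86² + 0.07² + 0.05² = 0.0004 + 0.7396 + 0.0049 + 0.0025 = 0.7474
B_4 = 1 / 0.7474 = 1.3380
Σp_3ᵢ² = 0.02² + 0.25² + 0.05² + 0.68² = 0.0004 + 0.0625 + 0.0025 + 0.4624 = 0.5278
B_3 = 1 / 0.5278 = 1.8947
Σp_2ᵢ² = 0.02² + 0.04² + 0.57² + 0.37² = 0.0004 + 0.0016 + 0.3249 + 0.1369 = 0.4638
B_2 = 1 / 0.4638 = 2.1561
Ranking by B (broadest → narrowest): species 2 (2.16) > species 3 (1.89) > species 4 (1.34)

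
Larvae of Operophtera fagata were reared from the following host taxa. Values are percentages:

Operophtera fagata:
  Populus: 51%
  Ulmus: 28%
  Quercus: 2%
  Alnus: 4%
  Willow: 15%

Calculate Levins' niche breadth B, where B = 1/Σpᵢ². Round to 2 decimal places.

2.75

Convert percentages to proportions (divide by 100).
Σpᵢ² = 0.51² + 0.28² + 0.02² + 0.04² + 0.15² = 0.2601 + 0.0784 + 0.0004 + 0.0016 + 0.0225 = 0.3630
B = 1 / 0.3630 = 2.7548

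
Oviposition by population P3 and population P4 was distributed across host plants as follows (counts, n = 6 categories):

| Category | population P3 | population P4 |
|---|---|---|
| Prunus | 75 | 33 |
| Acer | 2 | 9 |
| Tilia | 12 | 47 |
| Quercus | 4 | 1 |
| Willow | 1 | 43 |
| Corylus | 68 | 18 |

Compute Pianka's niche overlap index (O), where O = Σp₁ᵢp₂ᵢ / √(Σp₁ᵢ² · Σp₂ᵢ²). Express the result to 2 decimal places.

Proportions for population P3 (n=162): 75/162=0.4630, 2/162=0.0123, 12/162=0.0741, 4/162=0.0247, 1/162=0.0062, 68/162=0.4198
Proportions for population P4 (n=151): 33/151=0.2185, 9/151=0.0596, 47/151=0.3113, 1/151=0.0066, 43/151=0.2848, 18/151=0.1192
Σ p₁ᵢp₂ᵢ = 0.101166 + 0.000733 + 0.023067 + 0.000163 + 0.001766 + 0.050040 = 0.176935
Σp_1ᵢ² = 0.4630² + 0.0123² + 0.0741² + 0.0247² + 0.0062² + 0.4198² = 0.214369 + 0.000151 + 0.005491 + 0.000610 + 0.000038 + 0.176232 = 0.396891
Σp_2ᵢ² = 0.2185² + 0.0596² + 0.3113² + 0.0066² + 0.2848² + 0.1192² = 0.047742 + 0.003552 + 0.096908 + 0.000044 + 0.081111 + 0.014209 = 0.243566
O = 0.176935 / √(0.396891 × 0.243566) = 0.176935 / 0.3109166 = 0.5691

0.57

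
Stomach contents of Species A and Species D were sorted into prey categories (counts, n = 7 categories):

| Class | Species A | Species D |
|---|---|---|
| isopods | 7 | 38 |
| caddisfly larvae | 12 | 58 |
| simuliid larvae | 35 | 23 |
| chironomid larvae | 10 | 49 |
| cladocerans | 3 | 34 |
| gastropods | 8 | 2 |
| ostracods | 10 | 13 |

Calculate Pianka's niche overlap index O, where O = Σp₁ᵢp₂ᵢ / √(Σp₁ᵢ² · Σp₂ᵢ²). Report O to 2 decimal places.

0.64

Proportions for Species A (n=85): 7/85=0.0824, 12/85=0.1412, 35/85=0.4118, 10/85=0.1176, 3/85=0.0353, 8/85=0.0941, 10/85=0.1176
Proportions for Species D (n=217): 38/217=0.1751, 58/217=0.2673, 23/217=0.1060, 49/217=0.2258, 34/217=0.1567, 2/217=0.0092, 13/217=0.0599
Σ p₁ᵢp₂ᵢ = 0.014428 + 0.037743 + 0.043651 + 0.026554 + 0.005532 + 0.000866 + 0.007044 = 0.135818
Σp_1ᵢ² = 0.0824² + 0.1412² + 0.4118² + 0.1176² + 0.0353² + 0.0941² + 0.1176² = 0.006790 + 0.019937 + 0.169579 + 0.013830 + 0.001246 + 0.008855 + 0.013830 = 0.234067
Σp_2ᵢ² = 0.1751² + 0.2673² + 0.1060² + 0.2258² + 0.1567² + 0.0092² + 0.0599² = 0.030660 + 0.071449 + 0.011236 + 0.050986 + 0.024555 + 0.000085 + 0.003588 = 0.192559
O = 0.135818 / √(0.234067 × 0.192559) = 0.135818 / 0.2123010 = 0.6397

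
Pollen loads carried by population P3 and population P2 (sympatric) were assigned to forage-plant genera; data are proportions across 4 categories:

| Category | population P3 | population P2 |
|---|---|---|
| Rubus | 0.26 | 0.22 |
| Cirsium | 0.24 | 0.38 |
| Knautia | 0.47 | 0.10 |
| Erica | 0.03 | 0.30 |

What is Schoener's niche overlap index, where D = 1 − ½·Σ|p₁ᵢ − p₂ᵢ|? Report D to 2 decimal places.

Σ|p₁ᵢ − p₂ᵢ| = 0.04 + 0.14 + 0.37 + 0.27 = 0.82
D = 1 − ½ × 0.82 = 1 − 0.410 = 0.5900

0.59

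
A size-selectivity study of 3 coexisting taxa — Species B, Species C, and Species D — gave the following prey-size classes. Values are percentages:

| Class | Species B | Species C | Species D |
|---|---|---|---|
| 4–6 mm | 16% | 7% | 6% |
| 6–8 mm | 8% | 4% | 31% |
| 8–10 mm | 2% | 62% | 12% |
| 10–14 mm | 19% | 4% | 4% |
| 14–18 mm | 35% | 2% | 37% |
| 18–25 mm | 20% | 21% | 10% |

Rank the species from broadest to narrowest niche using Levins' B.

Convert percentages to proportions (divide by 100).
Σp_Bᵢ² = 0.16² + 0.08² + 0.02² + 0.19² + 0.35² + 0.20² = 0.0256 + 0.0064 + 0.0004 + 0.0361 + 0.1225 + 0.0400 = 0.2310
B_B = 1 / 0.2310 = 4.3290
Σp_Cᵢ² = 0.07² + 0.04² + 0.62² + 0.04² + 0.02² + 0.21² = 0.0049 + 0.0016 + 0.3844 + 0.0016 + 0.0004 + 0.0441 = 0.4370
B_C = 1 / 0.4370 = 2.2883
Σp_Dᵢ² = 0.06² + 0.31² + 0.12² + 0.04² + 0.37² + 0.10² = 0.0036 + 0.0961 + 0.0144 + 0.0016 + 0.1369 + 0.0100 = 0.2626
B_D = 1 / 0.2626 = 3.8081
Ranking by B (broadest → narrowest): Species B (4.33) > Species D (3.81) > Species C (2.29)

Species B > Species D > Species C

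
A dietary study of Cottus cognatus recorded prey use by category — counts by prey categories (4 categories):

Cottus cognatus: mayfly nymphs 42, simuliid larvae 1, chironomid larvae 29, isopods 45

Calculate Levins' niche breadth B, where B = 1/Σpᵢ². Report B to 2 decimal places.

Proportions for Cottus cognatus (n=117): 42/117=0.3590, 1/117=0.0085, 29/117=0.2479, 45/117=0.3846
Σpᵢ² = 0.3590² + 0.0085² + 0.2479² + 0.3846² = 0.128881 + 0.000072 + 0.061454 + 0.147917 = 0.338324
B = 1 / 0.338324 = 2.9557

2.96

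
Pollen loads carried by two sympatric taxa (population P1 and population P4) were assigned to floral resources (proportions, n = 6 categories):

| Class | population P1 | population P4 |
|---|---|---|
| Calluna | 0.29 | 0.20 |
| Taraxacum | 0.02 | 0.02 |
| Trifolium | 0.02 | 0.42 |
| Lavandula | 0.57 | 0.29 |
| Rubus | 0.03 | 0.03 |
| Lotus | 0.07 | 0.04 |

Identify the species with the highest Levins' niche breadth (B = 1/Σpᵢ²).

Σp_P1ᵢ² = 0.29² + 0.02² + 0.02² + 0.57² + 0.03² + 0.07² = 0.0841 + 0.0004 + 0.0004 + 0.3249 + 0.0009 + 0.0049 = 0.4156
B_P1 = 1 / 0.4156 = 2.4062
Σp_P4ᵢ² = 0.20² + 0.02² + 0.42² + 0.29² + 0.03² + 0.04² = 0.0400 + 0.0004 + 0.1764 + 0.0841 + 0.0009 + 0.0016 = 0.3034
B_P4 = 1 / 0.3034 = 3.2960
Highest B → broadest niche (most generalist): population P4 (B = 3.30).

population P4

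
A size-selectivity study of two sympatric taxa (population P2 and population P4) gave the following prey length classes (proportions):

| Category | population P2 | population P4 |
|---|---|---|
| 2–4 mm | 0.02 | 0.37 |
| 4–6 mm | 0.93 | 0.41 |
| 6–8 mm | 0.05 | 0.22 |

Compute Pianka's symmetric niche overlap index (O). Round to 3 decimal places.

Σ p₁ᵢp₂ᵢ = 0.0074 + 0.3813 + 0.0110 = 0.3997
Σp_1ᵢ² = 0.02² + 0.93² + 0.05² = 0.0004 + 0.8649 + 0.0025 = 0.8678
Σp_2ᵢ² = 0.37² + 0.41² + 0.22² = 0.1369 + 0.1681 + 0.0484 = 0.3534
O = 0.3997 / √(0.8678 × 0.3534) = 0.3997 / 0.553787 = 0.72176

0.722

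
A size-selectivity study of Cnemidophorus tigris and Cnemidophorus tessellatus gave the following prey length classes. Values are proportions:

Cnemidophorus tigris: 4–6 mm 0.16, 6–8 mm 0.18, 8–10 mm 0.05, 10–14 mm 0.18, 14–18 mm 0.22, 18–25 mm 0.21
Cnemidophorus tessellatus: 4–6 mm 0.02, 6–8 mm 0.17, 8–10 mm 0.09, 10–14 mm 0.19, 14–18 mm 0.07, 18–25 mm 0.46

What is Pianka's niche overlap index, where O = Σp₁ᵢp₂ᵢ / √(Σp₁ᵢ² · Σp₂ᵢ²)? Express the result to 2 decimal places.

Σ p₁ᵢp₂ᵢ = 0.0032 + 0.0306 + 0.0045 + 0.0342 + 0.0154 + 0.0966 = 0.1845
Σp_1ᵢ² = 0.16² + 0.18² + 0.05² + 0.18² + 0.22² + 0.21² = 0.0256 + 0.0324 + 0.0025 + 0.0324 + 0.0484 + 0.0441 = 0.1854
Σp_2ᵢ² = 0.02² + 0.17² + 0.09² + 0.19² + 0.07² + 0.46² = 0.0004 + 0.0289 + 0.0081 + 0.0361 + 0.0049 + 0.2116 = 0.2900
O = 0.1845 / √(0.1854 × 0.2900) = 0.1845 / 0.23187 = 0.7957

0.80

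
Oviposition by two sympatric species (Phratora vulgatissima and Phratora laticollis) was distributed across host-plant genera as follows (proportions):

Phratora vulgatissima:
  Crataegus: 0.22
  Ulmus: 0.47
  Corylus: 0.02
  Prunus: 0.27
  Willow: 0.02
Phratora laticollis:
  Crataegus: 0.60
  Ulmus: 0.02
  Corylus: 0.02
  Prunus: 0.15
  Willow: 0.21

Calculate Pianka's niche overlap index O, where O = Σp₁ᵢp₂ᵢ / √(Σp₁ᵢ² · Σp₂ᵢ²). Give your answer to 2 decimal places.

Σ p₁ᵢp₂ᵢ = 0.1320 + 0.0094 + 0.0004 + 0.0405 + 0.0042 = 0.1865
Σp_1ᵢ² = 0.22² + 0.47² + 0.02² + 0.27² + 0.02² = 0.0484 + 0.2209 + 0.0004 + 0.0729 + 0.0004 = 0.3430
Σp_2ᵢ² = 0.60² + 0.02² + 0.02² + 0.15² + 0.21² = 0.3600 + 0.0004 + 0.0004 + 0.0225 + 0.0441 = 0.4274
O = 0.1865 / √(0.3430 × 0.4274) = 0.1865 / 0.38288 = 0.4871

0.49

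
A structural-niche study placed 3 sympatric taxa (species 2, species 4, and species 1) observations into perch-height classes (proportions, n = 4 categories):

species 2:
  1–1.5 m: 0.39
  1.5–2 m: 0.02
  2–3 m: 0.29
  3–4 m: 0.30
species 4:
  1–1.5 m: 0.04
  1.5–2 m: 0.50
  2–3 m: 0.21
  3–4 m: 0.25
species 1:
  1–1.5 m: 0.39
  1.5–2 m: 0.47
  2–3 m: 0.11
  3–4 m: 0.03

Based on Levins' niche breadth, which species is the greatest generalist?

species 2

Σp_2ᵢ² = 0.39² + 0.02² + 0.29² + 0.30² = 0.1521 + 0.0004 + 0.0841 + 0.0900 = 0.3266
B_2 = 1 / 0.3266 = 3.0618
Σp_4ᵢ² = 0.04² + 0.50² + 0.21² + 0.25² = 0.0016 + 0.2500 + 0.0441 + 0.0625 = 0.3582
B_4 = 1 / 0.3582 = 2.7917
Σp_1ᵢ² = 0.39² + 0.47² + 0.11² + 0.03² = 0.1521 + 0.2209 + 0.0121 + 0.0009 = 0.3860
B_1 = 1 / 0.3860 = 2.5907
Highest B → broadest niche (most generalist): species 2 (B = 3.06).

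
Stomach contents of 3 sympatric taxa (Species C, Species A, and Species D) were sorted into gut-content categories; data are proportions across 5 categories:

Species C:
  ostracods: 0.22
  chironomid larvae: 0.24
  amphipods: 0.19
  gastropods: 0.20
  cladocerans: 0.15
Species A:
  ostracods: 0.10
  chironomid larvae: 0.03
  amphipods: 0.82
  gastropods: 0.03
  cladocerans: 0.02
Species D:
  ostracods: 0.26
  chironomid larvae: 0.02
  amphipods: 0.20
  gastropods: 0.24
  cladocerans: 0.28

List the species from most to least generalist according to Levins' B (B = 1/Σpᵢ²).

Σp_Cᵢ² = 0.22² + 0.24² + 0.19² + 0.20² + 0.15² = 0.0484 + 0.0576 + 0.0361 + 0.0400 + 0.0225 = 0.2046
B_C = 1 / 0.2046 = 4.8876
Σp_Aᵢ² = 0.10² + 0.03² + 0.82² + 0.03² + 0.02² = 0.0100 + 0.0009 + 0.6724 + 0.0009 + 0.0004 = 0.6846
B_A = 1 / 0.6846 = 1.4607
Σp_Dᵢ² = 0.26² + 0.02² + 0.20² + 0.24² + 0.28² = 0.0676 + 0.0004 + 0.0400 + 0.0576 + 0.0784 = 0.2440
B_D = 1 / 0.2440 = 4.0984
Ranking by B (broadest → narrowest): Species C (4.89) > Species D (4.10) > Species A (1.46)

Species C > Species D > Species A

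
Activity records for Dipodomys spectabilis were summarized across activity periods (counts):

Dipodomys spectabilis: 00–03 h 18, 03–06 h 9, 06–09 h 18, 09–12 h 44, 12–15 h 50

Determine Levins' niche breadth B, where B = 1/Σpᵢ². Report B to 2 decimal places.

3.74

Proportions for Dipodomys spectabilis (n=139): 18/139=0.1295, 9/139=0.0647, 18/139=0.1295, 44/139=0.3165, 50/139=0.3597
Σpᵢ² = 0.1295² + 0.0647² + 0.1295² + 0.3165² + 0.3597² = 0.016770 + 0.004186 + 0.016770 + 0.100172 + 0.129384 = 0.267282
B = 1 / 0.267282 = 3.7414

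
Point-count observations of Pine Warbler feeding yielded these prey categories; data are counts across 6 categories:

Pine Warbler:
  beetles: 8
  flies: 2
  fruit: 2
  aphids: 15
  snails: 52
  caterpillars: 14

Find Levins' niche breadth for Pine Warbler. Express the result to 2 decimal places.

Proportions for Pine Warbler (n=93): 8/93=0.0860, 2/93=0.0215, 2/93=0.0215, 15/93=0.1613, 52/93=0.5591, 14/93=0.1505
Σpᵢ² = 0.0860² + 0.0215² + 0.0215² + 0.1613² + 0.5591² + 0.1505² = 0.007396 + 0.000462 + 0.000462 + 0.026018 + 0.312593 + 0.022650 = 0.369581
B = 1 / 0.369581 = 2.7058

2.71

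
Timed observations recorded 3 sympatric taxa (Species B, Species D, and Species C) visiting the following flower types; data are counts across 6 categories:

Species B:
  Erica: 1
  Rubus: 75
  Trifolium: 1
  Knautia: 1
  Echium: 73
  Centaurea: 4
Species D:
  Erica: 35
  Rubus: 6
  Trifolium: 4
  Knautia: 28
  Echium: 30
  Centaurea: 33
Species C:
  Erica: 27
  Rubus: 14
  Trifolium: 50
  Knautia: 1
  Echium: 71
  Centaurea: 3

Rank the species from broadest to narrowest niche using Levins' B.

Species D > Species C > Species B

Proportions for Species B (n=155): 1/155=0.0065, 75/155=0.4839, 1/155=0.0065, 1/155=0.0065, 73/155=0.4710, 4/155=0.0258
Proportions for Species D (n=136): 35/136=0.2574, 6/136=0.0441, 4/136=0.0294, 28/136=0.2059, 30/136=0.2206, 33/136=0.2426
Proportions for Species C (n=166): 27/166=0.1627, 14/166=0.0843, 50/166=0.3012, 1/166=0.0060, 71/166=0.4277, 3/166=0.0181
Σp_Bᵢ² = 0.0065² + 0.4839² + 0.0065² + 0.0065² + 0.4710² + 0.0258² = 0.000042 + 0.234159 + 0.000042 + 0.000042 + 0.221841 + 0.000666 = 0.456792
B_B = 1 / 0.456792 = 2.1892
Σp_Dᵢ² = 0.2574² + 0.0441² + 0.0294² + 0.2059² + 0.2206² + 0.2426² = 0.066255 + 0.001945 + 0.000864 + 0.042395 + 0.048664 + 0.058855 = 0.218978
B_D = 1 / 0.218978 = 4.5667
Σp_Cᵢ² = 0.1627² + 0.0843² + 0.3012² + 0.0060² + 0.4277² + 0.0181² = 0.026471 + 0.007106 + 0.090721 + 0.000036 + 0.182927 + 0.000328 = 0.307589
B_C = 1 / 0.307589 = 3.2511
Ranking by B (broadest → narrowest): Species D (4.57) > Species C (3.25) > Species B (2.19)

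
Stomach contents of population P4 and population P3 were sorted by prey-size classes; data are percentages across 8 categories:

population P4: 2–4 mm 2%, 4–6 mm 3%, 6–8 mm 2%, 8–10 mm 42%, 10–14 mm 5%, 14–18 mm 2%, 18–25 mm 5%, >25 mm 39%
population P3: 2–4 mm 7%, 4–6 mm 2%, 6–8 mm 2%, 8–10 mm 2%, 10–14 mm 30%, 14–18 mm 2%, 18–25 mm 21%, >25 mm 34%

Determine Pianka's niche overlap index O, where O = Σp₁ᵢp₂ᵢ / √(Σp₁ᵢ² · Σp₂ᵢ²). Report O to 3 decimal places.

Convert percentages to proportions (divide by 100).
Σ p₁ᵢp₂ᵢ = 0.0014 + 0.0006 + 0.0004 + 0.0084 + 0.0150 + 0.0004 + 0.0105 + 0.1326 = 0.1693
Σp_1ᵢ² = 0.02² + 0.03² + 0.02² + 0.42² + 0.05² + 0.02² + 0.05² + 0.39² = 0.0004 + 0.0009 + 0.0004 + 0.1764 + 0.0025 + 0.0004 + 0.0025 + 0.1521 = 0.3356
Σp_2ᵢ² = 0.07² + 0.02² + 0.02² + 0.02² + 0.30² + 0.02² + 0.21² + 0.34² = 0.0049 + 0.0004 + 0.0004 + 0.0004 + 0.0900 + 0.0004 + 0.0441 + 0.1156 = 0.2562
O = 0.1693 / √(0.3356 × 0.2562) = 0.1693 / 0.293225 = 0.57737

0.577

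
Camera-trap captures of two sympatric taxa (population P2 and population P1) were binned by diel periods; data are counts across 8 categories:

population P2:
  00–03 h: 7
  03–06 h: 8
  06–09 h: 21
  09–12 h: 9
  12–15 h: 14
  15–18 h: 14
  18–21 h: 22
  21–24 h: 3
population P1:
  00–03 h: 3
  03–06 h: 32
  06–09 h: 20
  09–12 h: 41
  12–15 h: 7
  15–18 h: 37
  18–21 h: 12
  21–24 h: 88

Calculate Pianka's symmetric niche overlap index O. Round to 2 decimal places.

0.51

Proportions for population P2 (n=98): 7/98=0.0714, 8/98=0.0816, 21/98=0.2143, 9/98=0.0918, 14/98=0.1429, 14/98=0.1429, 22/98=0.2245, 3/98=0.0306
Proportions for population P1 (n=240): 3/240=0.0125, 32/240=0.1333, 20/240=0.0833, 41/240=0.1708, 7/240=0.0292, 37/240=0.1542, 12/240=0.0500, 88/240=0.3667
Σ p₁ᵢp₂ᵢ = 0.000893 + 0.010877 + 0.017851 + 0.015679 + 0.004173 + 0.022035 + 0.011225 + 0.011221 = 0.093954
Σp_1ᵢ² = 0.0714² + 0.0816² + 0.2143² + 0.0918² + 0.1429² + 0.1429² + 0.2245² + 0.0306² = 0.005098 + 0.006659 + 0.045924 + 0.008427 + 0.020420 + 0.020420 + 0.050400 + 0.000936 = 0.158284
Σp_2ᵢ² = 0.0125² + 0.1333² + 0.0833² + 0.1708² + 0.0292² + 0.1542² + 0.0500² + 0.3667² = 0.000156 + 0.017769 + 0.006939 + 0.029173 + 0.000853 + 0.023778 + 0.002500 + 0.134469 = 0.215637
O = 0.093954 / √(0.158284 × 0.215637) = 0.093954 / 0.1847482 = 0.5086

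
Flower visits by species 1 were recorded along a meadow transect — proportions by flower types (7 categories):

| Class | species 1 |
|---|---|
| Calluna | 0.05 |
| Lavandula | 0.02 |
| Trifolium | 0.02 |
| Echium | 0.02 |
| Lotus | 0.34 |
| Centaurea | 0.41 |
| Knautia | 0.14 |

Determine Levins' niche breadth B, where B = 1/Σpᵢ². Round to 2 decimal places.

3.26

Σpᵢ² = 0.05² + 0.02² + 0.02² + 0.02² + 0.34² + 0.41² + 0.14² = 0.0025 + 0.0004 + 0.0004 + 0.0004 + 0.1156 + 0.1681 + 0.0196 = 0.3070
B = 1 / 0.3070 = 3.2573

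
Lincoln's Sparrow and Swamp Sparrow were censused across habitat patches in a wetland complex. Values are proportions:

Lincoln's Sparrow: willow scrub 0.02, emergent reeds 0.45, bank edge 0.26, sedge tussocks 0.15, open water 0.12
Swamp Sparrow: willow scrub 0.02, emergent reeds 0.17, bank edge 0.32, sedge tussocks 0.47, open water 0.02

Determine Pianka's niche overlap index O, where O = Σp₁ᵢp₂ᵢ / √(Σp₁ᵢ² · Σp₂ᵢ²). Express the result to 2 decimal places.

Σ p₁ᵢp₂ᵢ = 0.0004 + 0.0765 + 0.0832 + 0.0705 + 0.0024 = 0.2330
Σp_1ᵢ² = 0.02² + 0.45² + 0.26² + 0.15² + 0.12² = 0.0004 + 0.2025 + 0.0676 + 0.0225 + 0.0144 = 0.3074
Σp_2ᵢ² = 0.02² + 0.17² + 0.32² + 0.47² + 0.02² = 0.0004 + 0.0289 + 0.1024 + 0.2209 + 0.0004 = 0.3530
O = 0.2330 / √(0.3074 × 0.3530) = 0.2330 / 0.32941 = 0.7073

0.71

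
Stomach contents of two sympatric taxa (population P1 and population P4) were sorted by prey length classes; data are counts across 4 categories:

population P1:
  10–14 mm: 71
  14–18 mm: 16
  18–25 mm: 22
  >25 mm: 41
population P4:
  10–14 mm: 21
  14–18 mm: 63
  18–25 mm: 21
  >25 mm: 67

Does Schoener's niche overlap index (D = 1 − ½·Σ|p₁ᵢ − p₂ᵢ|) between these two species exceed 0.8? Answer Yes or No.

No

Proportions for population P1 (n=150): 71/150=0.4733, 16/150=0.1067, 22/150=0.1467, 41/150=0.2733
Proportions for population P4 (n=172): 21/172=0.1221, 63/172=0.3663, 21/172=0.1221, 67/172=0.3895
Σ|p₁ᵢ − p₂ᵢ| = 0.3512 + 0.2596 + 0.0246 + 0.1162 = 0.7516
D = 1 − ½ × 0.7516 = 1 − 0.37580 = 0.62420
D = 0.62420 < 0.8 → No.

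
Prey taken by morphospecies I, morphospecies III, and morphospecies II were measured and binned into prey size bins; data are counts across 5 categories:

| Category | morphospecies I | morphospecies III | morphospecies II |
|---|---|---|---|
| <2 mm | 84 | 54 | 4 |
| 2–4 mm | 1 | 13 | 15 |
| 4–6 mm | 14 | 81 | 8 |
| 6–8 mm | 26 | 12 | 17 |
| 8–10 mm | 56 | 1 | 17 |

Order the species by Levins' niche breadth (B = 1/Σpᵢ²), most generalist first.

Proportions for morphospecies I (n=181): 84/181=0.4641, 1/181=0.0055, 14/181=0.0773, 26/181=0.1436, 56/181=0.3094
Proportions for morphospecies III (n=161): 54/161=0.3354, 13/161=0.0807, 81/161=0.5031, 12/161=0.0745, 1/161=0.0062
Proportions for morphospecies II (n=61): 4/61=0.0656, 15/61=0.2459, 8/61=0.1311, 17/61=0.2787, 17/61=0.2787
Σp_Iᵢ² = 0.4641² + 0.0055² + 0.0773² + 0.1436² + 0.3094² = 0.215389 + 0.000030 + 0.005975 + 0.020621 + 0.095728 = 0.337743
B_I = 1 / 0.337743 = 2.9608
Σp_IIIᵢ² = 0.3354² + 0.0807² + 0.5031² + 0.0745² + 0.0062² = 0.112493 + 0.006512 + 0.253110 + 0.005550 + 0.000038 = 0.377703
B_III = 1 / 0.377703 = 2.6476
Σp_IIᵢ² = 0.0656² + 0.2459² + 0.1311² + 0.2787² + 0.2787² = 0.004303 + 0.060467 + 0.017187 + 0.077674 + 0.077674 = 0.237305
B_II = 1 / 0.237305 = 4.2140
Ranking by B (broadest → narrowest): morphospecies II (4.21) > morphospecies I (2.96) > morphospecies III (2.65)

morphospecies II > morphospecies I > morphospecies III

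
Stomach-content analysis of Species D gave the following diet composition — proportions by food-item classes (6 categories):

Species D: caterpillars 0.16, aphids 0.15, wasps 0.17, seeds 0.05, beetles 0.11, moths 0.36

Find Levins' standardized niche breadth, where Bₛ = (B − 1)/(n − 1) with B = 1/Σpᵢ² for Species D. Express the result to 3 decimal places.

Σpᵢ² = 0.16² + 0.15² + 0.17² + 0.05² + 0.11² + 0.36² = 0.0256 + 0.0225 + 0.0289 + 0.0025 + 0.0121 + 0.1296 = 0.2212
B = 1 / 0.2212 = 4.52080
Bₛ = (B − 1)/(n − 1) = (4.52080 − 1)/(6 − 1) = 3.52080/5 = 0.70416

0.704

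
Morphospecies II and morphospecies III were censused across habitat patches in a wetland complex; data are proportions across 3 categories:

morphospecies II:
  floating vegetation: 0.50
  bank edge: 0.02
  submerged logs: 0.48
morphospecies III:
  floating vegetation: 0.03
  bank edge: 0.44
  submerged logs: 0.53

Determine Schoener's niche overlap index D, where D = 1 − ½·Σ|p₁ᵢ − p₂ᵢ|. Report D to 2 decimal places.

0.53

Σ|p₁ᵢ − p₂ᵢ| = 0.47 + 0.42 + 0.05 = 0.94
D = 1 − ½ × 0.94 = 1 − 0.470 = 0.5300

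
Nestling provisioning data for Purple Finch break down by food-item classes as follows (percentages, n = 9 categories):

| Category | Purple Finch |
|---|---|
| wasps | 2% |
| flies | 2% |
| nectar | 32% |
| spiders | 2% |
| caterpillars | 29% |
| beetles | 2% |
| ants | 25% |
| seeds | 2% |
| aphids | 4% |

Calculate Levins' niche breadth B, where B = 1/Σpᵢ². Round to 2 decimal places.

3.96

Convert percentages to proportions (divide by 100).
Σpᵢ² = 0.02² + 0.02² + 0.32² + 0.02² + 0.29² + 0.02² + 0.25² + 0.02² + 0.04² = 0.0004 + 0.0004 + 0.1024 + 0.0004 + 0.0841 + 0.0004 + 0.0625 + 0.0004 + 0.0016 = 0.2526
B = 1 / 0.2526 = 3.9588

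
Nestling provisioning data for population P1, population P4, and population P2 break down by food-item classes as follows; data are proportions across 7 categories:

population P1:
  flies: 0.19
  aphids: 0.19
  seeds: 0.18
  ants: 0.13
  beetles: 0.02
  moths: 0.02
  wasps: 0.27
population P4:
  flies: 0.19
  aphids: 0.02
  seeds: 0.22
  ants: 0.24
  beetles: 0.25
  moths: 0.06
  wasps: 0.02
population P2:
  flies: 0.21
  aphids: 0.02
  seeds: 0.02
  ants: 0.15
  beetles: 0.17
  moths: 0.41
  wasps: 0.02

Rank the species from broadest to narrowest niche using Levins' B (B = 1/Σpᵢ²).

population P1 > population P4 > population P2

Σp_P1ᵢ² = 0.19² + 0.19² + 0.18² + 0.13² + 0.02² + 0.02² + 0.27² = 0.0361 + 0.0361 + 0.0324 + 0.0169 + 0.0004 + 0.0004 + 0.0729 = 0.1952
B_P1 = 1 / 0.1952 = 5.1230
Σp_P4ᵢ² = 0.19² + 0.02² + 0.22² + 0.24² + 0.25² + 0.06² + 0.02² = 0.0361 + 0.0004 + 0.0484 + 0.0576 + 0.0625 + 0.0036 + 0.0004 = 0.2090
B_P4 = 1 / 0.2090 = 4.7847
Σp_P2ᵢ² = 0.21² + 0.02² + 0.02² + 0.15² + 0.17² + 0.41² + 0.02² = 0.0441 + 0.0004 + 0.0004 + 0.0225 + 0.0289 + 0.1681 + 0.0004 = 0.2648
B_P2 = 1 / 0.2648 = 3.7764
Ranking by B (broadest → narrowest): population P1 (5.12) > population P4 (4.78) > population P2 (3.78)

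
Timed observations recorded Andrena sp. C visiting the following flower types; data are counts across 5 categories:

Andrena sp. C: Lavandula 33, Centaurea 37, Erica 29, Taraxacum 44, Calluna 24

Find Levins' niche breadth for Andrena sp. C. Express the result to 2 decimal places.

Proportions for Andrena sp. C (n=167): 33/167=0.1976, 37/167=0.2216, 29/167=0.1737, 44/167=0.2635, 24/167=0.1437
Σpᵢ² = 0.1976² + 0.2216² + 0.1737² + 0.2635² + 0.1437² = 0.039046 + 0.049107 + 0.030172 + 0.069432 + 0.020650 = 0.208407
B = 1 / 0.208407 = 4.7983

4.80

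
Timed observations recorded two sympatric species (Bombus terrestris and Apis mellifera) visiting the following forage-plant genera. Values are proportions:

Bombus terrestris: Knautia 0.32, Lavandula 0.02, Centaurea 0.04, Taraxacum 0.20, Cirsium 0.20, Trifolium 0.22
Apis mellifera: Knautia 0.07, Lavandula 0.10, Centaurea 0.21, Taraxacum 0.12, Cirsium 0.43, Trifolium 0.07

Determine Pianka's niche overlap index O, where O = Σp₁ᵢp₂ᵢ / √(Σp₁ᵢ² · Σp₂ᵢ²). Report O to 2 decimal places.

0.64

Σ p₁ᵢp₂ᵢ = 0.0224 + 0.0020 + 0.0084 + 0.0240 + 0.0860 + 0.0154 = 0.1582
Σp_1ᵢ² = 0.32² + 0.02² + 0.04² + 0.20² + 0.20² + 0.22² = 0.1024 + 0.0004 + 0.0016 + 0.0400 + 0.0400 + 0.0484 = 0.2328
Σp_2ᵢ² = 0.07² + 0.10² + 0.21² + 0.12² + 0.43² + 0.07² = 0.0049 + 0.0100 + 0.0441 + 0.0144 + 0.1849 + 0.0049 = 0.2632
O = 0.1582 / √(0.2328 × 0.2632) = 0.1582 / 0.24753 = 0.6391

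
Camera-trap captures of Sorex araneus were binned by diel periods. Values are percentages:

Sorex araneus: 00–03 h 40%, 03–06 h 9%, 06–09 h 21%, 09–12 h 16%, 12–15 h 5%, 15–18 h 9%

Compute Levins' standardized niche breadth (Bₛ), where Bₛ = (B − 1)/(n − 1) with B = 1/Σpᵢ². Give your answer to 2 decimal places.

0.61

Convert percentages to proportions (divide by 100).
Σpᵢ² = 0.40² + 0.09² + 0.21² + 0.16² + 0.05² + 0.09² = 0.1600 + 0.0081 + 0.0441 + 0.0256 + 0.0025 + 0.0081 = 0.2484
B = 1 / 0.2484 = 4.0258
Bₛ = (B − 1)/(n − 1) = (4.0258 − 1)/(6 − 1) = 3.0258/5 = 0.6052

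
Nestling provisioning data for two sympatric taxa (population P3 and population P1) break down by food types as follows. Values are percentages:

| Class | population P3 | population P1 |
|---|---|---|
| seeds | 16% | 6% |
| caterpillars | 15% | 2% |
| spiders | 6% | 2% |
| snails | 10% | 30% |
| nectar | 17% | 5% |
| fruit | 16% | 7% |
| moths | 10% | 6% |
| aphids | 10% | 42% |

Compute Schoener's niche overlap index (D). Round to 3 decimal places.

0.480

Convert percentages to proportions (divide by 100).
Σ|p₁ᵢ − p₂ᵢ| = 0.10 + 0.13 + 0.04 + 0.20 + 0.12 + 0.09 + 0.04 + 0.32 = 1.04
D = 1 − ½ × 1.04 = 1 − 0.520 = 0.48000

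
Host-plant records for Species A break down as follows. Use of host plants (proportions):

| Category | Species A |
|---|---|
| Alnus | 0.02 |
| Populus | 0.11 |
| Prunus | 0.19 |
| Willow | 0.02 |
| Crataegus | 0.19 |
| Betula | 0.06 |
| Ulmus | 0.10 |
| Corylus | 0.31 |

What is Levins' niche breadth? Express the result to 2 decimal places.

5.13

Σpᵢ² = 0.02² + 0.11² + 0.19² + 0.02² + 0.19² + 0.06² + 0.10² + 0.31² = 0.0004 + 0.0121 + 0.0361 + 0.0004 + 0.0361 + 0.0036 + 0.0100 + 0.0961 = 0.1948
B = 1 / 0.1948 = 5.1335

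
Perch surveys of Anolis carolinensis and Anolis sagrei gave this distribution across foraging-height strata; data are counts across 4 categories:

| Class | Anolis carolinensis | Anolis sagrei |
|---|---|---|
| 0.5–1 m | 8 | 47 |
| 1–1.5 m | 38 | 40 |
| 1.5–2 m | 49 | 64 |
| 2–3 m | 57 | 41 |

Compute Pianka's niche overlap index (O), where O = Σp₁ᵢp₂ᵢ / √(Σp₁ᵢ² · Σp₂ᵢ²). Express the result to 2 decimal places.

Proportions for Anolis carolinensis (n=152): 8/152=0.0526, 38/152=0.2500, 49/152=0.3224, 57/152=0.3750
Proportions for Anolis sagrei (n=192): 47/192=0.2448, 40/192=0.2083, 64/192=0.3333, 41/192=0.2135
Σ p₁ᵢp₂ᵢ = 0.012876 + 0.052075 + 0.107456 + 0.080063 = 0.252470
Σp_1ᵢ² = 0.0526² + 0.2500² + 0.3224² + 0.3750² = 0.002767 + 0.062500 + 0.103942 + 0.140625 = 0.309834
Σp_2ᵢ² = 0.2448² + 0.2083² + 0.3333² + 0.2135² = 0.059927 + 0.043389 + 0.111089 + 0.045582 = 0.259987
O = 0.252470 / √(0.309834 × 0.259987) = 0.252470 / 0.2838183 = 0.8895

0.89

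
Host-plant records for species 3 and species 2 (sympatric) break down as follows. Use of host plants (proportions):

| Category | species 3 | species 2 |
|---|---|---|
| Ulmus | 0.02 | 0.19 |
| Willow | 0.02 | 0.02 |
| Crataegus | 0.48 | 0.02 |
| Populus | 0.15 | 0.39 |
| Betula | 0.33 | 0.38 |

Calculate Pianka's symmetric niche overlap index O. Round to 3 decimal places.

0.569

Σ p₁ᵢp₂ᵢ = 0.0038 + 0.0004 + 0.0096 + 0.0585 + 0.1254 = 0.1977
Σp_1ᵢ² = 0.02² + 0.02² + 0.48² + 0.15² + 0.33² = 0.0004 + 0.0004 + 0.2304 + 0.0225 + 0.1089 = 0.3626
Σp_2ᵢ² = 0.19² + 0.02² + 0.02² + 0.39² + 0.38² = 0.0361 + 0.0004 + 0.0004 + 0.1521 + 0.1444 = 0.3334
O = 0.1977 / √(0.3626 × 0.3334) = 0.1977 / 0.347694 = 0.56860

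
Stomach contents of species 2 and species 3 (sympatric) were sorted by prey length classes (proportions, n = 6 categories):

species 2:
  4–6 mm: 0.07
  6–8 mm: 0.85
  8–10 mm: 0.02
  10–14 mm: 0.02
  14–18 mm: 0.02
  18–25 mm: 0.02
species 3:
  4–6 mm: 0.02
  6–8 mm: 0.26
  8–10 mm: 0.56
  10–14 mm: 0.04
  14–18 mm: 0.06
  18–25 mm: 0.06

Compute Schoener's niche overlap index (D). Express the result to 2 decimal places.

Σ|p₁ᵢ − p₂ᵢ| = 0.05 + 0.59 + 0.54 + 0.02 + 0.04 + 0.04 = 1.28
D = 1 − ½ × 1.28 = 1 − 0.640 = 0.3600

0.36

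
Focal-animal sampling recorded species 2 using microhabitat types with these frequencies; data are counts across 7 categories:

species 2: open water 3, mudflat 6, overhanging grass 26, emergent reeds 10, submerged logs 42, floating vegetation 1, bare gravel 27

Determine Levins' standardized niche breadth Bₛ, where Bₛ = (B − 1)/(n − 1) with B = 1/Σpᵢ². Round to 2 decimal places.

0.50

Proportions for species 2 (n=115): 3/115=0.0261, 6/115=0.0522, 26/115=0.2261, 10/115=0.0870, 42/115=0.3652, 1/115=0.0087, 27/115=0.2348
Σpᵢ² = 0.0261² + 0.0522² + 0.2261² + 0.0870² + 0.3652² + 0.0087² + 0.2348² = 0.000681 + 0.002725 + 0.051121 + 0.007569 + 0.133371 + 0.000076 + 0.055131 = 0.250674
B = 1 / 0.250674 = 3.9892
Bₛ = (B − 1)/(n − 1) = (3.9892 − 1)/(7 − 1) = 2.9892/6 = 0.4982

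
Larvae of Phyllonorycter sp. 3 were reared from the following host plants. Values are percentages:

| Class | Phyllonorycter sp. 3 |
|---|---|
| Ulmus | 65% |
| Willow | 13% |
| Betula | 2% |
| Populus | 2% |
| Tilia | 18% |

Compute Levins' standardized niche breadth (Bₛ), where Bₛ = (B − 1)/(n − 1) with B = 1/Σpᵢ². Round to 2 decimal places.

Convert percentages to proportions (divide by 100).
Σpᵢ² = 0.65² + 0.13² + 0.02² + 0.02² + 0.18² = 0.4225 + 0.0169 + 0.0004 + 0.0004 + 0.0324 = 0.4726
B = 1 / 0.4726 = 2.1160
Bₛ = (B − 1)/(n − 1) = (2.1160 − 1)/(5 − 1) = 1.1160/4 = 0.2790

0.28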